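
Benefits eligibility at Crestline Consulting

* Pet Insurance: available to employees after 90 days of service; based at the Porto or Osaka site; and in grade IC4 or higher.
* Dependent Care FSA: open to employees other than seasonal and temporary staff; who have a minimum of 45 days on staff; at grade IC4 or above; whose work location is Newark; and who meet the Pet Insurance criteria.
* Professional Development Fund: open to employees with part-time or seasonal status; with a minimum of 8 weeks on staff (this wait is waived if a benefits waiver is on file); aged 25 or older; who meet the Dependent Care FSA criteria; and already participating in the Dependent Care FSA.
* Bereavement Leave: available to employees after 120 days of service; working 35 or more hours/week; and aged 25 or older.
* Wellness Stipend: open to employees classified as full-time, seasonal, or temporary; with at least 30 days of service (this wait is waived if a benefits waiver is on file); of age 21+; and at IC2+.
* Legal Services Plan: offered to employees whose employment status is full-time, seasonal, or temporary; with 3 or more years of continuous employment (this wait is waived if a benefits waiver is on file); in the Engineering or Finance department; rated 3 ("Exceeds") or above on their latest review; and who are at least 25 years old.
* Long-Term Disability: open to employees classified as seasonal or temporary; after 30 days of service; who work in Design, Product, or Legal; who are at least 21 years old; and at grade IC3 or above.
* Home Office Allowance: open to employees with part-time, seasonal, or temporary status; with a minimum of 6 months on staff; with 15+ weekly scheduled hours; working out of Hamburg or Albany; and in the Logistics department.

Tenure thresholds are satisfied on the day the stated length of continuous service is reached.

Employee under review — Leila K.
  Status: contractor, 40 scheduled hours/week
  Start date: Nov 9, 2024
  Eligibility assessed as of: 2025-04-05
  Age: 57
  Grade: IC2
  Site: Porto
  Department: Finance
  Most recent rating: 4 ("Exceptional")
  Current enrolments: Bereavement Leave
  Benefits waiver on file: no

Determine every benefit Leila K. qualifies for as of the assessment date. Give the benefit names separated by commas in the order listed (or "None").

Service from Nov 9, 2024 to 2025-04-05: 147 days.
Pet Insurance — service 147 days ≥ 90 days ✓; site Porto ✓; grade IC2 < IC4 ✗ → not eligible.
Dependent Care FSA — status contractor ✓ (not excluded); service 147 days ≥ 45 days ✓; grade IC2 < IC4 ✗ → not eligible.
Professional Development Fund — status contractor ✗ (requires part-time or seasonal) → not eligible.
Bereavement Leave — service 147 days ≥ 120 days ✓; 40 hrs/wk ≥ 35 ✓; age 57 ≥ 25 ✓ → eligible.
Wellness Stipend — status contractor ✗ (requires full-time, seasonal, or temporary) → not eligible.
Legal Services Plan — status contractor ✗ (requires full-time, seasonal, or temporary) → not eligible.
Long-Term Disability — status contractor ✗ (requires seasonal or temporary) → not eligible.
Home Office Allowance — status contractor ✗ (requires part-time, seasonal, or temporary) → not eligible.

Bereavement Leave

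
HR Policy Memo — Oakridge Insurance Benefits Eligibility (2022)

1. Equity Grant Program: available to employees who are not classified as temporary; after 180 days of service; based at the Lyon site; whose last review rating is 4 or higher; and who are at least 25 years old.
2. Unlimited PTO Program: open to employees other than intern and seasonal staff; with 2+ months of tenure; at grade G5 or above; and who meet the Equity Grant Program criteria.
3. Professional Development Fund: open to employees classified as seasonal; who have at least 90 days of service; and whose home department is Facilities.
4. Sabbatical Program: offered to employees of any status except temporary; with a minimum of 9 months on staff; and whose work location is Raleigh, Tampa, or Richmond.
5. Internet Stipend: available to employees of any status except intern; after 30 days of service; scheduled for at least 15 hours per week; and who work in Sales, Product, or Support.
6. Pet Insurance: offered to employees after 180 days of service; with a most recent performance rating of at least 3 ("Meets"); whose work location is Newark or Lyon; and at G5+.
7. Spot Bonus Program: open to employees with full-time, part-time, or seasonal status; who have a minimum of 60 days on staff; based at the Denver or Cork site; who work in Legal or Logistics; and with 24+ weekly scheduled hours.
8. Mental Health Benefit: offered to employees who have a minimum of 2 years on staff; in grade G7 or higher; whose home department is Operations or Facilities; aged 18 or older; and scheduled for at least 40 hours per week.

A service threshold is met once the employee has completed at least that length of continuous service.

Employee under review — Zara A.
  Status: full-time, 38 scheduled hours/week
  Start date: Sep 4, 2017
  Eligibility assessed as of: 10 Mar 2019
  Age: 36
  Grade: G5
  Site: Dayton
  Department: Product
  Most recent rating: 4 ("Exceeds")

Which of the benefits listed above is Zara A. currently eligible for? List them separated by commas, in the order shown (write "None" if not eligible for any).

Service from Sep 4, 2017 to 10 Mar 2019: 552 days.
Equity Grant Program — status full-time ✓ (not excluded); service 552 days ≥ 180 days ✓; site Dayton ✗ (not Lyon) → not eligible.
Unlimited PTO Program — status full-time ✓ (not excluded); service 552 days ≥ 2 months (≈60 days) ✓; grade G5 ≥ G5 ✓; not eligible for Equity Grant Program ✗ → not eligible.
Professional Development Fund — status full-time ✗ (requires seasonal) → not eligible.
Sabbatical Program — status full-time ✓ (not excluded); service 552 days ≥ 9 months (≈270 days) ✓; site Dayton ✗ (not Raleigh, Tampa, or Richmond) → not eligible.
Internet Stipend — status full-time ✓ (not excluded); service 552 days ≥ 30 days ✓; 38 hrs/wk ≥ 15 ✓; dept Product ✓ → eligible.
Pet Insurance — service 552 days ≥ 180 days ✓; rating 4 ≥ 3 ✓; site Dayton ✗ (not Newark or Lyon) → not eligible.
Spot Bonus Program — status full-time ✓; service 552 days ≥ 60 days ✓; site Dayton ✗ (not Denver or Cork) → not eligible.
Mental Health Benefit — service 552 days < 2 years (≈730 days) ✗ → not eligible.

Internet Stipend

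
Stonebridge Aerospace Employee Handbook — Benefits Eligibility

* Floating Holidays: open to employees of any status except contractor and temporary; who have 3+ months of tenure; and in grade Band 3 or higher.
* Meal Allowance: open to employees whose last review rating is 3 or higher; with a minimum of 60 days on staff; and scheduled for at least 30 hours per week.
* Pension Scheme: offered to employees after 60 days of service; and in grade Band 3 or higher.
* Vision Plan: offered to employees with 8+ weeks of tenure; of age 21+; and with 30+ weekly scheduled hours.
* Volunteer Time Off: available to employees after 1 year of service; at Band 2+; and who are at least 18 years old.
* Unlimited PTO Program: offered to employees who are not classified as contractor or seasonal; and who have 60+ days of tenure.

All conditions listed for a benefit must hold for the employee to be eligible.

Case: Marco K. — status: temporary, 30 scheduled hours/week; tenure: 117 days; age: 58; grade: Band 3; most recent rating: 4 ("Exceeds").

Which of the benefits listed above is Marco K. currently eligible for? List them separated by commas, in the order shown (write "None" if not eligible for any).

Meal Allowance, Pension Scheme, Vision Plan, Unlimited PTO Program

Floating Holidays — status temporary ✗ (excluded) → not eligible.
Meal Allowance — rating 4 ≥ 3 ✓; service 117 days ≥ 60 days ✓; 30 hrs/wk ≥ 30 ✓ → eligible.
Pension Scheme — service 117 days ≥ 60 days ✓; grade Band 3 ≥ Band 3 ✓ → eligible.
Vision Plan — service 117 days ≥ 8 weeks (≈56 days) ✓; age 58 ≥ 21 ✓; 30 hrs/wk ≥ 30 ✓ → eligible.
Volunteer Time Off — service 117 days < 1 year (≈365 days) ✗ → not eligible.
Unlimited PTO Program — status temporary ✓ (not excluded); service 117 days ≥ 60 days ✓ → eligible.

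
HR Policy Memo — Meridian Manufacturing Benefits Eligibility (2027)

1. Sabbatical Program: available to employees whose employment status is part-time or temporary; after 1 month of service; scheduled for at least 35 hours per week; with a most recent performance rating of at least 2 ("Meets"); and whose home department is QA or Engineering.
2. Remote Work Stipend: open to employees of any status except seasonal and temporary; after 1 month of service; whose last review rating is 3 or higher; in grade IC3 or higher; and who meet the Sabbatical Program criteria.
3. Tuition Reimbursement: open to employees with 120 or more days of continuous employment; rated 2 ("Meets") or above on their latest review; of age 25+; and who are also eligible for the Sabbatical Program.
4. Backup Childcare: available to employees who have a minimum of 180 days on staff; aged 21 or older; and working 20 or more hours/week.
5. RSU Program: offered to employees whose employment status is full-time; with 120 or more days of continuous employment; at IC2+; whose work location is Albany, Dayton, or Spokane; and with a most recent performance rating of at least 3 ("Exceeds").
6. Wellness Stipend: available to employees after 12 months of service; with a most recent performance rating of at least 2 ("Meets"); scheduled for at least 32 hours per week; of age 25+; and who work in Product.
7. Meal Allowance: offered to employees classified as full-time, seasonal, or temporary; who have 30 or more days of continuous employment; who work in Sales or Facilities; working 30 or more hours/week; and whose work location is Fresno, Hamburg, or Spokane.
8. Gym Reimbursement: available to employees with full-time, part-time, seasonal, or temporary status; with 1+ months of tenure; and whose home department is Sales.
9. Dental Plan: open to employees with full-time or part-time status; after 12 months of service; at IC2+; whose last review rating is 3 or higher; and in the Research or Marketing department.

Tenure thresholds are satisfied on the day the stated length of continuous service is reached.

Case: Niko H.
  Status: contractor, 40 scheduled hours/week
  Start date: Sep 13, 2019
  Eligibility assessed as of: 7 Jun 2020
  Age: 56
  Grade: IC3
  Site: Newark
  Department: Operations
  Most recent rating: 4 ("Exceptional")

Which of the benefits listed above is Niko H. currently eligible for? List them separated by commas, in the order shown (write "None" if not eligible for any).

Service from Sep 13, 2019 to 7 Jun 2020: 268 days.
Sabbatical Program — status contractor ✗ (requires part-time or temporary) → not eligible.
Remote Work Stipend — status contractor ✓ (not excluded); service 268 days ≥ 1 month (≈30 days) ✓; rating 4 ≥ 3 ✓; grade IC3 ≥ IC3 ✓; not eligible for Sabbatical Program ✗ → not eligible.
Tuition Reimbursement — service 268 days ≥ 120 days ✓; rating 4 ≥ 2 ✓; age 56 ≥ 25 ✓; not eligible for Sabbatical Program ✗ → not eligible.
Backup Childcare — service 268 days ≥ 180 days ✓; age 56 ≥ 21 ✓; 40 hrs/wk ≥ 20 ✓ → eligible.
RSU Program — status contractor ✗ (requires full-time) → not eligible.
Wellness Stipend — service 268 days < 12 months (≈360 days) ✗ → not eligible.
Meal Allowance — status contractor ✗ (requires full-time, seasonal, or temporary) → not eligible.
Gym Reimbursement — status contractor ✗ (requires full-time, part-time, seasonal, or temporary) → not eligible.
Dental Plan — status contractor ✗ (requires full-time or part-time) → not eligible.

Backup Childcare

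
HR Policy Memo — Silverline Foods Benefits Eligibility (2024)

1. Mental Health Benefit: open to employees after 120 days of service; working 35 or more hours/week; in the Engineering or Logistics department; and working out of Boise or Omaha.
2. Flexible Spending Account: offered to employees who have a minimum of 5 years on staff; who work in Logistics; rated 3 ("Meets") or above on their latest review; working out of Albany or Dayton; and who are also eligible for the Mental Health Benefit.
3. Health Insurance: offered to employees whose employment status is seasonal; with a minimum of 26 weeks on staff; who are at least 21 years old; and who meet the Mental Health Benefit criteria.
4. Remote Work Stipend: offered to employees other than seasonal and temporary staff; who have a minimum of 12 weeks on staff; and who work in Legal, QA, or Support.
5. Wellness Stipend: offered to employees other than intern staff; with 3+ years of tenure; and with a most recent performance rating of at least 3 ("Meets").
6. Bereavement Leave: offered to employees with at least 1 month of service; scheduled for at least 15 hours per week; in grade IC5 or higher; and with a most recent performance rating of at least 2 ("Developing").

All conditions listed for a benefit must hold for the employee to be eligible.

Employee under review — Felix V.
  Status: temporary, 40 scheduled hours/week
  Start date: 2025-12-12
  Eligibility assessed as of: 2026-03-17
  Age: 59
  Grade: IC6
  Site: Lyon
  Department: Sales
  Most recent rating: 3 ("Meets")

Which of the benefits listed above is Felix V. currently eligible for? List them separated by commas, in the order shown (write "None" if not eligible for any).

Bereavement Leave

Service from 2025-12-12 to 2026-03-17: 95 days.
Mental Health Benefit — service 95 days < 120 days ✗ → not eligible.
Flexible Spending Account — service 95 days < 5 years (≈1825 days) ✗ → not eligible.
Health Insurance — status temporary ✗ (requires seasonal) → not eligible.
Remote Work Stipend — status temporary ✗ (excluded) → not eligible.
Wellness Stipend — status temporary ✓ (not excluded); service 95 days < 3 years (≈1095 days) ✗ → not eligible.
Bereavement Leave — service 95 days ≥ 1 month (≈30 days) ✓; 40 hrs/wk ≥ 15 ✓; grade IC6 ≥ IC5 ✓; rating 3 ≥ 2 ✓ → eligible.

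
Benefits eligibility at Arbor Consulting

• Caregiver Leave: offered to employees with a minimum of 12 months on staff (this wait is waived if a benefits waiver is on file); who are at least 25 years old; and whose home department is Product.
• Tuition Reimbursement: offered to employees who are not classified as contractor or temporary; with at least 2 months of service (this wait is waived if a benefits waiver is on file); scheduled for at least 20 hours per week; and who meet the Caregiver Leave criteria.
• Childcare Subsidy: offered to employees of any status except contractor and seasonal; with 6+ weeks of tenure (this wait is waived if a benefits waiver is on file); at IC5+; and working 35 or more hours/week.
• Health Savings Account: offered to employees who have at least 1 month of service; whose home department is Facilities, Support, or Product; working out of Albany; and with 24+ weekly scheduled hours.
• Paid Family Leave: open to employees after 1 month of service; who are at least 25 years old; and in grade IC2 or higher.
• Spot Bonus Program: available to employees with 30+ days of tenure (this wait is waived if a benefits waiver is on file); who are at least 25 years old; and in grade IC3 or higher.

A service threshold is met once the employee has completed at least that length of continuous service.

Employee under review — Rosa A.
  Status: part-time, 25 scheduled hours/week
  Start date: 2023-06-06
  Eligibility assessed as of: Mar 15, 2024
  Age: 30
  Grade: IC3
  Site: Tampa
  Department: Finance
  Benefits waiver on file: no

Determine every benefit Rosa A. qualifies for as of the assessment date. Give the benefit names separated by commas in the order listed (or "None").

Paid Family Leave, Spot Bonus Program

Service from 2023-06-06 to Mar 15, 2024: 283 days.
Caregiver Leave — no waiver, service 283 days < 12 months (≈360 days) ✗ → not eligible.
Tuition Reimbursement — status part-time ✓ (not excluded); no waiver, service 283 days ≥ 2 months (≈60 days) ✓; 25 hrs/wk ≥ 20 ✓; not eligible for Caregiver Leave ✗ → not eligible.
Childcare Subsidy — status part-time ✓ (not excluded); no waiver, service 283 days ≥ 6 weeks (≈42 days) ✓; grade IC3 < IC5 ✗ → not eligible.
Health Savings Account — service 283 days ≥ 1 month (≈30 days) ✓; dept Finance ✗ → not eligible.
Paid Family Leave — service 283 days ≥ 1 month (≈30 days) ✓; age 30 ≥ 25 ✓; grade IC3 ≥ IC2 ✓ → eligible.
Spot Bonus Program — no waiver, service 283 days ≥ 30 days ✓; age 30 ≥ 25 ✓; grade IC3 ≥ IC3 ✓ → eligible.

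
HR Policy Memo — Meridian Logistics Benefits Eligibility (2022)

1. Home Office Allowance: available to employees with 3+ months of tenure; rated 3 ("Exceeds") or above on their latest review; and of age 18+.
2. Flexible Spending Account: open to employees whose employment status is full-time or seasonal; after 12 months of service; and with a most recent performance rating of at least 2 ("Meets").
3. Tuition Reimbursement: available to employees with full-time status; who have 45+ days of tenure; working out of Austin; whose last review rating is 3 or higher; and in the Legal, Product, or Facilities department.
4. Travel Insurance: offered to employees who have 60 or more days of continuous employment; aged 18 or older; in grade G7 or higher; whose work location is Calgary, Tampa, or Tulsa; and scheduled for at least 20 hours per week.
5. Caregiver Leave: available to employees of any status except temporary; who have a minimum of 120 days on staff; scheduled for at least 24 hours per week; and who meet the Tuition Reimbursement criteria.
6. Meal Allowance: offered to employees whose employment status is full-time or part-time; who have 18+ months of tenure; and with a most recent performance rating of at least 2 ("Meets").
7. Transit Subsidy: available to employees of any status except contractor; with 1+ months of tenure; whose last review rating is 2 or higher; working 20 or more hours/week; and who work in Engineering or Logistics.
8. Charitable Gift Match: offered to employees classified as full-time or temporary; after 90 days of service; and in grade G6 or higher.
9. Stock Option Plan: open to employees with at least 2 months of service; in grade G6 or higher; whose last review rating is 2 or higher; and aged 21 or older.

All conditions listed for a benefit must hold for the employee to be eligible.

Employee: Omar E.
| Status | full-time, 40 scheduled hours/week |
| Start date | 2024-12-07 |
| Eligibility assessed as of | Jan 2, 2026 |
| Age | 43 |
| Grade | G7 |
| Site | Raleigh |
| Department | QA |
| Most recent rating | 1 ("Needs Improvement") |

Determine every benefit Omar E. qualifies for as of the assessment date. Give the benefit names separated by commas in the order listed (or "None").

Charitable Gift Match

Service from 2024-12-07 to Jan 2, 2026: 391 days.
Home Office Allowance — service 391 days ≥ 3 months (≈90 days) ✓; rating 1 < 3 ✗ → not eligible.
Flexible Spending Account — status full-time ✓; service 391 days ≥ 12 months (≈360 days) ✓; rating 1 < 2 ✗ → not eligible.
Tuition Reimbursement — status full-time ✓; service 391 days ≥ 45 days ✓; site Raleigh ✗ (not Austin) → not eligible.
Travel Insurance — service 391 days ≥ 60 days ✓; age 43 ≥ 18 ✓; grade G7 ≥ G7 ✓; site Raleigh ✗ (not Calgary, Tampa, or Tulsa) → not eligible.
Caregiver Leave — status full-time ✓ (not excluded); service 391 days ≥ 120 days ✓; 40 hrs/wk ≥ 24 ✓; not eligible for Tuition Reimbursement ✗ → not eligible.
Meal Allowance — status full-time ✓; service 391 days < 18 months (≈540 days) ✗ → not eligible.
Transit Subsidy — status full-time ✓ (not excluded); service 391 days ≥ 1 month (≈30 days) ✓; rating 1 < 2 ✗ → not eligible.
Charitable Gift Match — status full-time ✓; service 391 days ≥ 90 days ✓; grade G7 ≥ G6 ✓ → eligible.
Stock Option Plan — service 391 days ≥ 2 months (≈60 days) ✓; grade G7 ≥ G6 ✓; rating 1 < 2 ✗ → not eligible.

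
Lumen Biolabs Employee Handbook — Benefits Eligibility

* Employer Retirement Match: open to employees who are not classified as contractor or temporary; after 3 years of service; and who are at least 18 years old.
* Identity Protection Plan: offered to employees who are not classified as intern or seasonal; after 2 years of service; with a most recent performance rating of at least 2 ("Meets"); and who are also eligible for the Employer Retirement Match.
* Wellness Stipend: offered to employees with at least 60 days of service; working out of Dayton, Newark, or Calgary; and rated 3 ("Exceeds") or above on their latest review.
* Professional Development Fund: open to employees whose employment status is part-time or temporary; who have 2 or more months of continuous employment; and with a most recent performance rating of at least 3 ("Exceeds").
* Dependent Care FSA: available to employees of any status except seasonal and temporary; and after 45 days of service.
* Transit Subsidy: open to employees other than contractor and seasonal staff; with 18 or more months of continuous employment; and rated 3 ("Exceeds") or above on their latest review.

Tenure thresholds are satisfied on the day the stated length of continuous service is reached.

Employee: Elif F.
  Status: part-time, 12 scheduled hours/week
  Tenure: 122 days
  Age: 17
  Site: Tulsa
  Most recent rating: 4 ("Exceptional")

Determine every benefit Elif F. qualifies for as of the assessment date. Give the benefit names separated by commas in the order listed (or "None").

Professional Development Fund, Dependent Care FSA

Employer Retirement Match — status part-time ✓ (not excluded); service 122 days < 3 years (≈1095 days) ✗ → not eligible.
Identity Protection Plan — status part-time ✓ (not excluded); service 122 days < 2 years (≈730 days) ✗ → not eligible.
Wellness Stipend — service 122 days ≥ 60 days ✓; site Tulsa ✗ (not Dayton, Newark, or Calgary) → not eligible.
Professional Development Fund — status part-time ✓; service 122 days ≥ 2 months (≈60 days) ✓; rating 4 ≥ 3 ✓ → eligible.
Dependent Care FSA — status part-time ✓ (not excluded); service 122 days ≥ 45 days ✓ → eligible.
Transit Subsidy — status part-time ✓ (not excluded); service 122 days < 18 months (≈540 days) ✗ → not eligible.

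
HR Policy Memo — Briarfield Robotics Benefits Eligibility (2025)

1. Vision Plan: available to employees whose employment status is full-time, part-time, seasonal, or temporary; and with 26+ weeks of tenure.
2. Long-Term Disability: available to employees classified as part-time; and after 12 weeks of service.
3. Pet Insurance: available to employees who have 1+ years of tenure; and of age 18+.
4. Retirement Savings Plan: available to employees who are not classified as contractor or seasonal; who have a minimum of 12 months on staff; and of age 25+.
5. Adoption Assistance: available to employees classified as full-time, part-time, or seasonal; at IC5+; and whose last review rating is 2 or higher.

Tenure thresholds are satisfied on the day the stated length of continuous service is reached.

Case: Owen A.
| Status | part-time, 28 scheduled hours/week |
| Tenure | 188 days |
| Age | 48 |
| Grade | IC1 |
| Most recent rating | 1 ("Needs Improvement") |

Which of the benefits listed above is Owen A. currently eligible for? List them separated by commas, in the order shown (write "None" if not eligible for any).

Vision Plan, Long-Term Disability

Vision Plan — status part-time ✓; service 188 days ≥ 26 weeks (≈182 days) ✓ → eligible.
Long-Term Disability — status part-time ✓; service 188 days ≥ 12 weeks (≈84 days) ✓ → eligible.
Pet Insurance — service 188 days < 1 year (≈365 days) ✗ → not eligible.
Retirement Savings Plan — status part-time ✓ (not excluded); service 188 days < 12 months (≈360 days) ✗ → not eligible.
Adoption Assistance — status part-time ✓; grade IC1 < IC5 ✗ → not eligible.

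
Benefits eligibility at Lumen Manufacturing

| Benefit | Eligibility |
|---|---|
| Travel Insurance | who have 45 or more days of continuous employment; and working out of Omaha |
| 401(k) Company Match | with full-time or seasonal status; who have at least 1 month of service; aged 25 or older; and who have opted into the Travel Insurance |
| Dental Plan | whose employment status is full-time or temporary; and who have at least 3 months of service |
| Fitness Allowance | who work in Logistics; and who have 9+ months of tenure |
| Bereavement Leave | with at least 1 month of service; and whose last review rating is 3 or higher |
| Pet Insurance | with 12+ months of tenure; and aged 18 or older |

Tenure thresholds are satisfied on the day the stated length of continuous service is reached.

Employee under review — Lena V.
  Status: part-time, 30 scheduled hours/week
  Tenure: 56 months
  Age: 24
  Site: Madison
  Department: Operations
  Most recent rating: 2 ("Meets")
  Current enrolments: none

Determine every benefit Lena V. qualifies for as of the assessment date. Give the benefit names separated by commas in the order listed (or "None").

Pet Insurance

Travel Insurance — service 56 months ≥ 45 days ✓; site Madison ✗ (not Omaha) → not eligible.
401(k) Company Match — status part-time ✗ (requires full-time or seasonal) → not eligible.
Dental Plan — status part-time ✗ (requires full-time or temporary) → not eligible.
Fitness Allowance — dept Operations ✗ → not eligible.
Bereavement Leave — service 56 months ≥ 1 month ✓; rating 2 < 3 ✗ → not eligible.
Pet Insurance — service 56 months ≥ 12 months ✓; age 24 ≥ 18 ✓ → eligible.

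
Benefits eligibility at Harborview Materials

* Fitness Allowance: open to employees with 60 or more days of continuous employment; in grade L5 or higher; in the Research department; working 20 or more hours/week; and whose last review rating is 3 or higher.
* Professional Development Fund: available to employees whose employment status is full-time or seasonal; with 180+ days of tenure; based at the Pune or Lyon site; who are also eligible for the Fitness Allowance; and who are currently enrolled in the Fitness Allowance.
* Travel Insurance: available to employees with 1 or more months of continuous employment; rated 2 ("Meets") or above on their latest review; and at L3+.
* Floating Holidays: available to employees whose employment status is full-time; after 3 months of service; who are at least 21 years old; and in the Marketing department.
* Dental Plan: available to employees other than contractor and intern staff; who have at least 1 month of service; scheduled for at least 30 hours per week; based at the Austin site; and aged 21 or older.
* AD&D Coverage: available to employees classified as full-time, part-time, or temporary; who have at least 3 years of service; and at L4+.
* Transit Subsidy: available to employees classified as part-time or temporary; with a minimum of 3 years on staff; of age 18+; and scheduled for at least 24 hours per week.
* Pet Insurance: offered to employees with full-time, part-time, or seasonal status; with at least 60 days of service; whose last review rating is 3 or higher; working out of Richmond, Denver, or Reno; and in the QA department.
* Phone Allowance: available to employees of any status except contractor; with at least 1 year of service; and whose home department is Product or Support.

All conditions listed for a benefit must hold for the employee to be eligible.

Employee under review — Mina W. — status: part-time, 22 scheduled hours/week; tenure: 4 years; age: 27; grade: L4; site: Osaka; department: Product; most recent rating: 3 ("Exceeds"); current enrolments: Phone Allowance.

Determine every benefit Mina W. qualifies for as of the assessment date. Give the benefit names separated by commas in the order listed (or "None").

Fitness Allowance — service 4 years ≥ 60 days ✓; grade L4 < L5 ✗ → not eligible.
Professional Development Fund — status part-time ✗ (requires full-time or seasonal) → not eligible.
Travel Insurance — service 4 years ≥ 1 month (≈30 days) ✓; rating 3 ≥ 2 ✓; grade L4 ≥ L3 ✓ → eligible.
Floating Holidays — status part-time ✗ (requires full-time) → not eligible.
Dental Plan — status part-time ✓ (not excluded); service 4 years ≥ 1 month (≈30 days) ✓; 22 hrs/wk < 30 ✗ → not eligible.
AD&D Coverage — status part-time ✓; service 4 years ≥ 3 years ✓; grade L4 ≥ L4 ✓ → eligible.
Transit Subsidy — status part-time ✓; service 4 years ≥ 3 years ✓; age 27 ≥ 18 ✓; 22 hrs/wk < 24 ✗ → not eligible.
Pet Insurance — status part-time ✓; service 4 years ≥ 60 days ✓; rating 3 ≥ 3 ✓; site Osaka ✗ (not Richmond, Denver, or Reno) → not eligible.
Phone Allowance — status part-time ✓ (not excluded); service 4 years ≥ 1 year ✓; dept Product ✓ → eligible.

Travel Insurance, AD&D Coverage, Phone Allowance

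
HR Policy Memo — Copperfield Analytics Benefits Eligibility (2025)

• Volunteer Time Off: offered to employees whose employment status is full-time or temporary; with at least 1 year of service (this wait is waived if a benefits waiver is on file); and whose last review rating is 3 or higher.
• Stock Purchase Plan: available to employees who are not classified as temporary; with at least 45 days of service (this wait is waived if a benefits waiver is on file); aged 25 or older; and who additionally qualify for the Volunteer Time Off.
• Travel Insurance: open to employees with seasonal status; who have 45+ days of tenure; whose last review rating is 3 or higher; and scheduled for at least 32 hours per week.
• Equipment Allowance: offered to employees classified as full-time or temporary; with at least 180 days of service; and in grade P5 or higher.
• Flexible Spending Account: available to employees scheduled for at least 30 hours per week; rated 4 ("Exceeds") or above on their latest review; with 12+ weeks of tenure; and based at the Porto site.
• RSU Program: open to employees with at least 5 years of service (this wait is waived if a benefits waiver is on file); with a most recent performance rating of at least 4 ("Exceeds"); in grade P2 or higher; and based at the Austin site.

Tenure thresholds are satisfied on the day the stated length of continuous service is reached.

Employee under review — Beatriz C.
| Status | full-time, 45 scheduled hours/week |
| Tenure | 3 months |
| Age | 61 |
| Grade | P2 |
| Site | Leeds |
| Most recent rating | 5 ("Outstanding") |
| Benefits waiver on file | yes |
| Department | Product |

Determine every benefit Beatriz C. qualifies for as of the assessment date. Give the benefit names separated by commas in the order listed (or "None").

Volunteer Time Off — status full-time ✓; benefits waiver on file ✓; rating 5 ≥ 3 ✓ → eligible.
Stock Purchase Plan — status full-time ✓ (not excluded); benefits waiver on file ✓; age 61 ≥ 25 ✓; eligible for Volunteer Time Off ✓ → eligible.
Travel Insurance — status full-time ✗ (requires seasonal) → not eligible.
Equipment Allowance — status full-time ✓; service 3 months < 180 days ✗ → not eligible.
Flexible Spending Account — 45 hrs/wk ≥ 30 ✓; rating 5 ≥ 4 ✓; service 3 months ≥ 12 weeks (≈84 days) ✓; site Leeds ✗ (not Porto) → not eligible.
RSU Program — benefits waiver on file ✓; rating 5 ≥ 4 ✓; grade P2 ≥ P2 ✓; site Leeds ✗ (not Austin) → not eligible.

Volunteer Time Off, Stock Purchase Plan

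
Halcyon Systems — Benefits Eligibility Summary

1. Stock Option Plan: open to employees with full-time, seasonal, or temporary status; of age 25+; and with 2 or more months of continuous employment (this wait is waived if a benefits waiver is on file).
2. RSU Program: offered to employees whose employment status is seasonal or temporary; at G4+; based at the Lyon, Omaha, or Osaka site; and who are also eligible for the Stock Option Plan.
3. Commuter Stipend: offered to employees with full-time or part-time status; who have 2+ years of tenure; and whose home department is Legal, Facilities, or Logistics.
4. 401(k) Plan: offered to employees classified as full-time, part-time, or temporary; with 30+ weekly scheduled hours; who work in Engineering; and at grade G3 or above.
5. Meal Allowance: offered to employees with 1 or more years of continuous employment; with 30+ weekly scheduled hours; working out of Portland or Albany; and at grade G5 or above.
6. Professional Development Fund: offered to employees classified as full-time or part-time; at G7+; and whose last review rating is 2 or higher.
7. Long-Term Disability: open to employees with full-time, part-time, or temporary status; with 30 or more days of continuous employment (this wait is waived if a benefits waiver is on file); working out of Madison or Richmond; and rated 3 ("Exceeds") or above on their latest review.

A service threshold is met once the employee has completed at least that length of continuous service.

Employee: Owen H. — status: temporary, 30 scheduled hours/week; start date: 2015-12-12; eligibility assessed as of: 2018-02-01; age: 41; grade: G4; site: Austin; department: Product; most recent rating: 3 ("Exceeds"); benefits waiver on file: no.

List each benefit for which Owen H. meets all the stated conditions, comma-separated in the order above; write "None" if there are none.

Stock Option Plan

Service from 2015-12-12 to 2018-02-01: 782 days.
Stock Option Plan — status temporary ✓; age 41 ≥ 25 ✓; no waiver, service 782 days ≥ 2 months (≈60 days) ✓ → eligible.
RSU Program — status temporary ✓; grade G4 ≥ G4 ✓; site Austin ✗ (not Lyon, Omaha, or Osaka) → not eligible.
Commuter Stipend — status temporary ✗ (requires full-time or part-time) → not eligible.
401(k) Plan — status temporary ✓; 30 hrs/wk ≥ 30 ✓; dept Product ✗ → not eligible.
Meal Allowance — service 782 days ≥ 1 year (≈365 days) ✓; 30 hrs/wk ≥ 30 ✓; site Austin ✗ (not Portland or Albany) → not eligible.
Professional Development Fund — status temporary ✗ (requires full-time or part-time) → not eligible.
Long-Term Disability — status temporary ✓; no waiver, service 782 days ≥ 30 days ✓; site Austin ✗ (not Madison or Richmond) → not eligible.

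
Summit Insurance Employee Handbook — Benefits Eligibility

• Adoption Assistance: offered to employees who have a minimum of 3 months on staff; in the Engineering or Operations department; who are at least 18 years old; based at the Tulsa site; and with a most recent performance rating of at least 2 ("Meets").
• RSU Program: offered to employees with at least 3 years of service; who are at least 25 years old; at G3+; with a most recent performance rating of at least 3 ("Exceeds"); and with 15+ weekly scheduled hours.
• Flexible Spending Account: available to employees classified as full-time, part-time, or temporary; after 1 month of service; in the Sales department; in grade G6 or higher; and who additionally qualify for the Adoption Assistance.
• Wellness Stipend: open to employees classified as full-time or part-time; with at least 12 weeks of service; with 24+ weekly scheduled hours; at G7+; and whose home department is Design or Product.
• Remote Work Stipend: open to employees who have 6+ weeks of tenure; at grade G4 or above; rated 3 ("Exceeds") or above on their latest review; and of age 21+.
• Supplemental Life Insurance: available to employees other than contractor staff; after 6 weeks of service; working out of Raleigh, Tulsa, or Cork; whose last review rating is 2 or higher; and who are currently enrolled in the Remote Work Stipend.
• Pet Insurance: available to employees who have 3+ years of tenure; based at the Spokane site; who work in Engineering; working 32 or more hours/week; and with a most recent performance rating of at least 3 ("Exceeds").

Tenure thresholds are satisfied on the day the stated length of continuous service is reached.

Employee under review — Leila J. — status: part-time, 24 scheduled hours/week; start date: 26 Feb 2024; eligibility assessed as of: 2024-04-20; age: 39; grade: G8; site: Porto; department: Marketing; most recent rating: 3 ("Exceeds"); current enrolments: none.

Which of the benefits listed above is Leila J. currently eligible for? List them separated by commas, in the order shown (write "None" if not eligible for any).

Remote Work Stipend

Service from 26 Feb 2024 to 2024-04-20: 54 days.
Adoption Assistance — service 54 days < 3 months (≈90 days) ✗ → not eligible.
RSU Program — service 54 days < 3 years (≈1095 days) ✗ → not eligible.
Flexible Spending Account — status part-time ✓; service 54 days ≥ 1 month (≈30 days) ✓; dept Marketing ✗ → not eligible.
Wellness Stipend — status part-time ✓; service 54 days < 12 weeks (≈84 days) ✗ → not eligible.
Remote Work Stipend — service 54 days ≥ 6 weeks (≈42 days) ✓; grade G8 ≥ G4 ✓; rating 3 ≥ 3 ✓; age 39 ≥ 21 ✓ → eligible.
Supplemental Life Insurance — status part-time ✓ (not excluded); service 54 days ≥ 6 weeks (≈42 days) ✓; site Porto ✗ (not Raleigh, Tulsa, or Cork) → not eligible.
Pet Insurance — service 54 days < 3 years (≈1095 days) ✗ → not eligible.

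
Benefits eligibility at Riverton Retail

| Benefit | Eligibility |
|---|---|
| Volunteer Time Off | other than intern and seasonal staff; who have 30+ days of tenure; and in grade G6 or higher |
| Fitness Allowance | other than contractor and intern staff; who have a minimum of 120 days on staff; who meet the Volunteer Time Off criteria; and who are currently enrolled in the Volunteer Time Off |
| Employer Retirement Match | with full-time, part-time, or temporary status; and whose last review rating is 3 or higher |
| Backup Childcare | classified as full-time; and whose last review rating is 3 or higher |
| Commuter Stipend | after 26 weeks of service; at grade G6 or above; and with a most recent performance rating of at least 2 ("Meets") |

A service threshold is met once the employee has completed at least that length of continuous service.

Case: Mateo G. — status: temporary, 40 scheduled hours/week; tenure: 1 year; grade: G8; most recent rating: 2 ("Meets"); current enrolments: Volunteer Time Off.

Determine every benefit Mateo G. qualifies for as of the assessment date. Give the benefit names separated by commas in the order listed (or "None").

Volunteer Time Off — status temporary ✓ (not excluded); service 1 year ≥ 30 days ✓; grade G8 ≥ G6 ✓ → eligible.
Fitness Allowance — status temporary ✓ (not excluded); service 1 year ≥ 120 days ✓; eligible for Volunteer Time Off ✓; enrolled in Volunteer Time Off ✓ → eligible.
Employer Retirement Match — status temporary ✓; rating 2 < 3 ✗ → not eligible.
Backup Childcare — status temporary ✗ (requires full-time) → not eligible.
Commuter Stipend — service 1 year ≥ 26 weeks (≈182 days) ✓; grade G8 ≥ G6 ✓; rating 2 ≥ 2 ✓ → eligible.

Volunteer Time Off, Fitness Allowance, Commuter Stipend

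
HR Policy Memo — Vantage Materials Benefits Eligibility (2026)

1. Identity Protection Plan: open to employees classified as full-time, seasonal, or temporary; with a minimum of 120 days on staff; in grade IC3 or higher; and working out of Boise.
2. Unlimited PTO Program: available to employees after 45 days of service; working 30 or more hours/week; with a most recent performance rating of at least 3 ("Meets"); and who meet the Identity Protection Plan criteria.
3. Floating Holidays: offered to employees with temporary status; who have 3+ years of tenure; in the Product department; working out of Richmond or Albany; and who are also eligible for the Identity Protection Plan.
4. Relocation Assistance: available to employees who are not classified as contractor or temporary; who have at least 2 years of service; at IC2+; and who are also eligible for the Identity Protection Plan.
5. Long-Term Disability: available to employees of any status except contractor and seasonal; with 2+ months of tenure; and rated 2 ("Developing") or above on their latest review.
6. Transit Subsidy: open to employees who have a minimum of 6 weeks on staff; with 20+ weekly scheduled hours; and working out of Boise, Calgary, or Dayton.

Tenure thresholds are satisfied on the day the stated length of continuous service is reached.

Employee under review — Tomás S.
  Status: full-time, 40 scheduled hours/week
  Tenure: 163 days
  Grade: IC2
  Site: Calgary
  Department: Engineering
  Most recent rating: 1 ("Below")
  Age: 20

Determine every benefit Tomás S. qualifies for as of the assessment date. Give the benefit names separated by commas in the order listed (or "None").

Identity Protection Plan — status full-time ✓; service 163 days ≥ 120 days ✓; grade IC2 < IC3 ✗ → not eligible.
Unlimited PTO Program — service 163 days ≥ 45 days ✓; 40 hrs/wk ≥ 30 ✓; rating 1 < 3 ✗ → not eligible.
Floating Holidays — status full-time ✗ (requires temporary) → not eligible.
Relocation Assistance — status full-time ✓ (not excluded); service 163 days < 2 years (≈730 days) ✗ → not eligible.
Long-Term Disability — status full-time ✓ (not excluded); service 163 days ≥ 2 months (≈60 days) ✓; rating 1 < 2 ✗ → not eligible.
Transit Subsidy — service 163 days ≥ 6 weeks (≈42 days) ✓; 40 hrs/wk ≥ 20 ✓; site Calgary ✓ → eligible.

Transit Subsidy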